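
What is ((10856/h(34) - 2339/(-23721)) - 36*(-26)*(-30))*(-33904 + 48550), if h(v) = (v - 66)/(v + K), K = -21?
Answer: -7525103876525/15814 ≈ -4.7585e+8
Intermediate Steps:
h(v) = (-66 + v)/(-21 + v) (h(v) = (v - 66)/(v - 21) = (-66 + v)/(-21 + v))
((10856/h(34) - 2339/(-23721)) - 36*(-26)*(-30))*(-33904 + 48550) = ((10856/(((-66 + 34)/(-21 + 34))) - 2339/(-23721)) - 36*(-26)*(-30))*(-33904 + 48550) = ((10856/((-32/13)) - 2339*(-1/23721)) + 936*(-30))*14646 = ((10856/(((1/13)*(-32))) + 2339/23721) - 28080)*14646 = ((10856/(-32/13) + 2339/23721) - 28080)*14646 = ((10856*(-13/32) + 2339/23721) - 28080)*14646 = ((-17641/4 + 2339/23721) - 28080)*14646 = (-418452805/94884 - 28080)*14646 = -3082795525/94884*14646 = -7525103876525/15814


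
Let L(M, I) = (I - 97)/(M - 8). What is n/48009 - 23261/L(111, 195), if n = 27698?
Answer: -16431604649/672126 ≈ -24447.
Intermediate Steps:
L(M, I) = (-97 + I)/(-8 + M)
n/48009 - 23261/L(111, 195) = 27698/48009 - 23261*(-8 + 111)/(-97 + 195) = 27698*(1/48009) - 23261/(98/103) = 27698/48009 - 23261/((1/103)*98) = 27698/48009 - 23261/98/103 = 27698/48009 - 23261*103/98 = 27698/48009 - 342269/14 = -16431604649/672126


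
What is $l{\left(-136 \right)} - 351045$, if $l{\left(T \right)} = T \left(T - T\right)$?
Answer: $-351045$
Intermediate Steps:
$l{\left(T \right)} = 0$ ($l{\left(T \right)} = T 0 = 0$)
$l{\left(-136 \right)} - 351045 = 0 - 351045 = -351045$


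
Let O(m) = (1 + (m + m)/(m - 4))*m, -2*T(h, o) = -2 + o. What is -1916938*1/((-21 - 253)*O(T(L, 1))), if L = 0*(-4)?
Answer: 13418566/685 ≈ 19589.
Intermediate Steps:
L = 0
T(h, o) = 1 - o/2 (T(h, o) = -(-2 + o)/2 = 1 - o/2)
O(m) = m*(1 + 2*m/(-4 + m)) (O(m) = (1 + (2*m)/(-4 + m))*m = (1 + 2*m/(-4 + m))*m = m*(1 + 2*m/(-4 + m)))
-1916938*1/((-21 - 253)*O(T(L, 1))) = -1916938*(-4 + (1 - ½*1))/((1 - ½*1)*(-21 - 253)*(-4 + 3*(1 - ½*1))) = -1916938*(-(-4 + (1 - ½))/(274*(1 - ½)*(-4 + 3*(1 - ½)))) = -1916938*(-(-4 + ½)/(137*(-4 + 3*(½)))) = -1916938*7/(274*(-4 + 3/2)) = -1916938/((-137*(-2)*(-5)/(7*2))) = -1916938/((-274*5/14)) = -1916938/(-685/7) = -1916938*(-7/685) = 13418566/685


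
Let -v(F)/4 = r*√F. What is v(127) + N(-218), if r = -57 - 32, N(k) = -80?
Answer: -80 + 356*√127 ≈ 3931.9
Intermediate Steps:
r = -89
v(F) = 356*√F (v(F) = -(-356)*√F = 356*√F)
v(127) + N(-218) = 356*√127 - 80 = -80 + 356*√127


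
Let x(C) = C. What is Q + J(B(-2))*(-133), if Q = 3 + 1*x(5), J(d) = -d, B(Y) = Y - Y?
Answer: 8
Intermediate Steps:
B(Y) = 0
Q = 8 (Q = 3 + 1*5 = 3 + 5 = 8)
Q + J(B(-2))*(-133) = 8 - 1*0*(-133) = 8 + 0*(-133) = 8 + 0 = 8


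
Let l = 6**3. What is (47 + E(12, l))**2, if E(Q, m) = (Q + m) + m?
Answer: 241081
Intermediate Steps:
l = 216
E(Q, m) = Q + 2*m
(47 + E(12, l))**2 = (47 + (12 + 2*216))**2 = (47 + (12 + 432))**2 = (47 + 444)**2 = 491**2 = 241081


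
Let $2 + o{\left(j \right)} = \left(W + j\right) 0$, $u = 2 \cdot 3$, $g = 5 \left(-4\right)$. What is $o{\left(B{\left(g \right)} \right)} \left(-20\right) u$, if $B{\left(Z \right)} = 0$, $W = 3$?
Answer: $240$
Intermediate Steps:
$g = -20$
$u = 6$
$o{\left(j \right)} = -2$ ($o{\left(j \right)} = -2 + \left(3 + j\right) 0 = -2 + 0 = -2$)
$o{\left(B{\left(g \right)} \right)} \left(-20\right) u = \left(-2\right) \left(-20\right) 6 = 40 \cdot 6 = 240$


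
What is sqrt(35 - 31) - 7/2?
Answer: -3/2 ≈ -1.5000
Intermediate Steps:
sqrt(35 - 31) - 7/2 = sqrt(4) + (1/2)*(-7) = 2 - 7/2 = -3/2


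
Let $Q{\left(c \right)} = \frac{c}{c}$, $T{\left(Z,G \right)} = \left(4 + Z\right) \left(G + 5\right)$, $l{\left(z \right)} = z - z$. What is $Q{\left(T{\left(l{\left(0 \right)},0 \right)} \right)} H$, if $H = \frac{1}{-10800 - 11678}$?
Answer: $- \frac{1}{22478} \approx -4.4488 \cdot 10^{-5}$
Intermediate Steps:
$l{\left(z \right)} = 0$
$T{\left(Z,G \right)} = \left(4 + Z\right) \left(5 + G\right)$
$Q{\left(c \right)} = 1$
$H = - \frac{1}{22478}$ ($H = \frac{1}{-22478} = - \frac{1}{22478} \approx -4.4488 \cdot 10^{-5}$)
$Q{\left(T{\left(l{\left(0 \right)},0 \right)} \right)} H = 1 \left(- \frac{1}{22478}\right) = - \frac{1}{22478}$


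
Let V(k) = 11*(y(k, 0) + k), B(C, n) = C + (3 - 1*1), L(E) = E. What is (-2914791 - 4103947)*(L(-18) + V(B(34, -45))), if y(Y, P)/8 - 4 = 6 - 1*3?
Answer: -6976625572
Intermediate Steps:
y(Y, P) = 56 (y(Y, P) = 32 + 8*(6 - 1*3) = 32 + 8*(6 - 3) = 32 + 8*3 = 32 + 24 = 56)
B(C, n) = 2 + C (B(C, n) = C + (3 - 1) = C + 2 = 2 + C)
V(k) = 616 + 11*k (V(k) = 11*(56 + k) = 616 + 11*k)
(-2914791 - 4103947)*(L(-18) + V(B(34, -45))) = (-2914791 - 4103947)*(-18 + (616 + 11*(2 + 34))) = -7018738*(-18 + (616 + 11*36)) = -7018738*(-18 + (616 + 396)) = -7018738*(-18 + 1012) = -7018738*994 = -6976625572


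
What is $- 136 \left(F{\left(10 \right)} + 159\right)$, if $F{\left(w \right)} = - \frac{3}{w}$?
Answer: $- \frac{107916}{5} \approx -21583.0$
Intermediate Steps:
$- 136 \left(F{\left(10 \right)} + 159\right) = - 136 \left(- \frac{3}{10} + 159\right) = \left(-136\right) \frac{1587}{10} = - \frac{107916}{5}$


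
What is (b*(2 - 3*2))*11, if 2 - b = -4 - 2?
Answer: -352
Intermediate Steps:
b = 8 (b = 2 - (-4 - 2) = 2 - 1*(-6) = 2 + 6 = 8)
(b*(2 - 3*2))*11 = (8*(2 - 3*2))*11 = (8*(2 - 6))*11 = (8*(-4))*11 = -32*11 = -352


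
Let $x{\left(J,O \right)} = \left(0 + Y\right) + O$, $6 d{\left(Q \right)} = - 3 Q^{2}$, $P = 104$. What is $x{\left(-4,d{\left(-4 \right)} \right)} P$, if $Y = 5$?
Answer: $-312$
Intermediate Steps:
$d{\left(Q \right)} = - \frac{Q^{2}}{2}$ ($d{\left(Q \right)} = \frac{\left(-3\right) Q^{2}}{6} = - \frac{Q^{2}}{2}$)
$x{\left(J,O \right)} = 5 + O$ ($x{\left(J,O \right)} = \left(0 + 5\right) + O = 5 + O$)
$x{\left(-4,d{\left(-4 \right)} \right)} P = \left(5 - \frac{\left(-4\right)^{2}}{2}\right) 104 = \left(5 - 8\right) 104 = \left(-3\right) 104 = -312$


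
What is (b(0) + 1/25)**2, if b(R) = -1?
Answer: 576/625 ≈ 0.92160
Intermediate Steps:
(b(0) + 1/25)**2 = (-1 + 1/25)**2 = (-24/25)**2 = 576/625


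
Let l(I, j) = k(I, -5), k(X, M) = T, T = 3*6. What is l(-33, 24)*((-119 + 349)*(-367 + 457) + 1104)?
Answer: 392472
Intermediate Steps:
T = 18
k(X, M) = 18
l(I, j) = 18
l(-33, 24)*((-119 + 349)*(-367 + 457) + 1104) = 18*((-119 + 349)*(-367 + 457) + 1104) = 18*(230*90 + 1104) = 18*(20700 + 1104) = 18*21804 = 392472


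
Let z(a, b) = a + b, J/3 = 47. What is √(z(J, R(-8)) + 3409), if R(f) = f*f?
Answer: √3614 ≈ 60.117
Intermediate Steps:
J = 141 (J = 3*47 = 141)
R(f) = f²
√(z(J, R(-8)) + 3409) = √((141 + (-8)²) + 3409) = √((141 + 64) + 3409) = √(205 + 3409) = √3614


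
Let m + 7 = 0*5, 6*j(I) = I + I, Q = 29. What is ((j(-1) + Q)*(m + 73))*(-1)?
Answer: -1892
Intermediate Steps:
j(I) = I/3 (j(I) = (I + I)/6 = (2*I)/6 = I/3)
m = -7 (m = -7 + 0*5 = -7 + 0 = -7)
((j(-1) + Q)*(m + 73))*(-1) = (((⅓)*(-1) + 29)*(-7 + 73))*(-1) = ((-⅓ + 29)*66)*(-1) = ((86/3)*66)*(-1) = 1892*(-1) = -1892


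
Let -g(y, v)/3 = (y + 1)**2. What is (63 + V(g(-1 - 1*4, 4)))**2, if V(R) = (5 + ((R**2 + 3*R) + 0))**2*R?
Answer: 50619031825907169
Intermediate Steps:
g(y, v) = -3*(1 + y)**2 (g(y, v) = -3*(y + 1)**2 = -3*(1 + y)**2)
V(R) = R*(5 + R**2 + 3*R)**2 (V(R) = (5 + (R**2 + 3*R))**2*R = (5 + R**2 + 3*R)**2*R = R*(5 + R**2 + 3*R)**2)
(63 + V(g(-1 - 1*4, 4)))**2 = (63 + (-3*(1 + (-1 - 1*4))**2)*(5 + (-3*(1 + (-1 - 1*4))**2)**2 + 3*(-3*(1 + (-1 - 1*4))**2))**2)**2 = (63 + (-3*(1 + (-1 - 4))**2)*(5 + (-3*(1 + (-1 - 4))**2)**2 + 3*(-3*(1 + (-1 - 4))**2))**2)**2 = (63 + (-3*(1 - 5)**2)*(5 + (-3*(1 - 5)**2)**2 + 3*(-3*(1 - 5)**2))**2)**2 = (63 + (-3*(-4)**2)*(5 + (-3*(-4)**2)**2 + 3*(-3*(-4)**2))**2)**2 = (63 + (-3*16)*(5 + (-3*16)**2 + 3*(-3*16))**2)**2 = (63 - 48*(5 + (-48)**2 + 3*(-48))**2)**2 = (63 - 48*(5 + 2304 - 144)**2)**2 = (63 - 48*2165**2)**2 = (63 - 48*4687225)**2 = (63 - 224986800)**2 = (-224986737)**2 = 50619031825907169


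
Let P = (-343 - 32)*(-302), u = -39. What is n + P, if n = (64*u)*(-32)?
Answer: 193122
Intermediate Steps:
n = 79872 (n = (64*(-39))*(-32) = -2496*(-32) = 79872)
P = 113250 (P = -375*(-302) = 113250)
n + P = 79872 + 113250 = 193122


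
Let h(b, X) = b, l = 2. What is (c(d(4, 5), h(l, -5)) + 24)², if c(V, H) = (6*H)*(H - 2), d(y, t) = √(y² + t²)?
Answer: 576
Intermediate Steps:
d(y, t) = √(t² + y²)
c(V, H) = 6*H*(-2 + H) (c(V, H) = (6*H)*(-2 + H) = 6*H*(-2 + H))
(c(d(4, 5), h(l, -5)) + 24)² = (6*2*(-2 + 2) + 24)² = (6*2*0 + 24)² = (0 + 24)² = 24² = 576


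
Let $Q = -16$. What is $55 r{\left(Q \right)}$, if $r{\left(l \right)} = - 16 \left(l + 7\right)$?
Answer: $7920$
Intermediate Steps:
$r{\left(l \right)} = -112 - 16 l$ ($r{\left(l \right)} = - 16 \left(7 + l\right) = -112 - 16 l$)
$55 r{\left(Q \right)} = 55 \left(-112 - -256\right) = 55 \left(-112 + 256\right) = 55 \cdot 144 = 7920$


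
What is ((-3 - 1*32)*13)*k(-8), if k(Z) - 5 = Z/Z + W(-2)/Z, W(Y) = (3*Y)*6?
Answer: -9555/2 ≈ -4777.5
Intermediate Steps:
W(Y) = 18*Y
k(Z) = 6 - 36/Z (k(Z) = 5 + (Z/Z + (18*(-2))/Z) = 5 + (1 - 36/Z) = 6 - 36/Z)
((-3 - 1*32)*13)*k(-8) = ((-3 - 1*32)*13)*(6 - 36/(-8)) = ((-3 - 32)*13)*(6 - 36*(-⅛)) = (-35*13)*(6 + 9/2) = -455*21/2 = -9555/2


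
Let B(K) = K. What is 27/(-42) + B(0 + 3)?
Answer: 33/14 ≈ 2.3571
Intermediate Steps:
27/(-42) + B(0 + 3) = 27/(-42) + (0 + 3) = -1/42*27 + 3 = -9/14 + 3 = 33/14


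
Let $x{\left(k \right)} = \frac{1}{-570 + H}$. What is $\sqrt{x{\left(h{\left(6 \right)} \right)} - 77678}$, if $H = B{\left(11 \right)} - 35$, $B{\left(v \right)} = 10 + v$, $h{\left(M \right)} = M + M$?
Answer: $\frac{i \sqrt{6623137138}}{292} \approx 278.71 i$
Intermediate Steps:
$h{\left(M \right)} = 2 M$
$H = -14$ ($H = \left(10 + 11\right) - 35 = 21 - 35 = -14$)
$x{\left(k \right)} = - \frac{1}{584}$ ($x{\left(k \right)} = \frac{1}{-570 - 14} = \frac{1}{-584} = - \frac{1}{584}$)
$\sqrt{x{\left(h{\left(6 \right)} \right)} - 77678} = \sqrt{- \frac{1}{584} - 77678} = \sqrt{- \frac{45363953}{584}} = \frac{i \sqrt{6623137138}}{292}$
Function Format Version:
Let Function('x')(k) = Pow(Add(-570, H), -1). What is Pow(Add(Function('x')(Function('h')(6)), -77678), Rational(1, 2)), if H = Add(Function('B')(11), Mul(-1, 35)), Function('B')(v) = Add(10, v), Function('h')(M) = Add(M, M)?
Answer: Mul(Rational(1, 292), I, Pow(6623137138, Rational(1, 2))) ≈ Mul(278.71, I)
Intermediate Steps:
Function('h')(M) = Mul(2, M)
H = -14 (H = Add(Add(10, 11), Mul(-1, 35)) = Add(21, -35) = -14)
Function('x')(k) = Rational(-1, 584) (Function('x')(k) = Pow(Add(-570, -14), -1) = Pow(-584, -1) = Rational(-1, 584))
Pow(Add(Function('x')(Function('h')(6)), -77678), Rational(1, 2)) = Pow(Add(Rational(-1, 584), -77678), Rational(1, 2)) = Pow(Rational(-45363953, 584), Rational(1, 2)) = Mul(Rational(1, 292), I, Pow(6623137138, Rational(1, 2)))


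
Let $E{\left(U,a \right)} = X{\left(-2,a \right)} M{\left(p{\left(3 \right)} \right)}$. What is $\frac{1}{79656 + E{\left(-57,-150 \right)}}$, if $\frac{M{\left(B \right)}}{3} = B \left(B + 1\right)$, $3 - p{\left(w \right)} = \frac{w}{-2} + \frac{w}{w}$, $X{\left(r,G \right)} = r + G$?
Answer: $\frac{1}{72474} \approx 1.3798 \cdot 10^{-5}$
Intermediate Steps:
$X{\left(r,G \right)} = G + r$
$p{\left(w \right)} = 2 + \frac{w}{2}$ ($p{\left(w \right)} = 3 - \left(\frac{w}{-2} + \frac{w}{w}\right) = 3 - \left(w \left(- \frac{1}{2}\right) + 1\right) = 3 - \left(- \frac{w}{2} + 1\right) = 3 - \left(1 - \frac{w}{2}\right) = 3 + \left(-1 + \frac{w}{2}\right) = 2 + \frac{w}{2}$)
$M{\left(B \right)} = 3 B \left(1 + B\right)$ ($M{\left(B \right)} = 3 B \left(B + 1\right) = 3 B \left(1 + B\right)$)
$E{\left(U,a \right)} = - \frac{189}{2} + \frac{189 a}{4}$ ($E{\left(U,a \right)} = \left(a - 2\right) 3 \left(2 + \frac{1}{2} \cdot 3\right) \left(1 + \left(2 + \frac{1}{2} \cdot 3\right)\right) = \left(-2 + a\right) 3 \left(2 + \frac{3}{2}\right) \left(1 + \left(2 + \frac{3}{2}\right)\right) = \left(-2 + a\right) 3 \cdot \frac{7}{2} \left(1 + \frac{7}{2}\right) = \left(-2 + a\right) 3 \cdot \frac{7}{2} \cdot \frac{9}{2} = \left(-2 + a\right) \frac{189}{4} = - \frac{189}{2} + \frac{189 a}{4}$)
$\frac{1}{79656 + E{\left(-57,-150 \right)}} = \frac{1}{79656 + \left(- \frac{189}{2} + \frac{189}{4} \left(-150\right)\right)} = \frac{1}{79656 - 7182} = \frac{1}{72474}$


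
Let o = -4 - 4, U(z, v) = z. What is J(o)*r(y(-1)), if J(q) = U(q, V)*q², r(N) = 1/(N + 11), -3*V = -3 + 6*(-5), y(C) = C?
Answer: -256/5 ≈ -51.200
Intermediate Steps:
V = 11 (V = -(-3 + 6*(-5))/3 = -(-3 - 30)/3 = -⅓*(-33) = 11)
o = -8
r(N) = 1/(11 + N)
J(q) = q³ (J(q) = q*q² = q³)
J(o)*r(y(-1)) = (-8)³/(11 - 1) = -512/10 = -512*⅒ = -256/5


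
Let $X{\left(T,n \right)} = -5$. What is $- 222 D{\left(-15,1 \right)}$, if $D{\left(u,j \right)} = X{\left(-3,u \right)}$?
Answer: $1110$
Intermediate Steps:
$D{\left(u,j \right)} = -5$
$- 222 D{\left(-15,1 \right)} = \left(-222\right) \left(-5\right) = 1110$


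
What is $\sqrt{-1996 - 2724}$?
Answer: $4 i \sqrt{295} \approx 68.702 i$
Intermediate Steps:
$\sqrt{-1996 - 2724} = \sqrt{-4720} = 4 i \sqrt{295}$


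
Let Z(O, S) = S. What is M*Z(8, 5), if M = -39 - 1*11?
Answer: -250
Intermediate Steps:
M = -50 (M = -39 - 11 = -50)
M*Z(8, 5) = -50*5 = -250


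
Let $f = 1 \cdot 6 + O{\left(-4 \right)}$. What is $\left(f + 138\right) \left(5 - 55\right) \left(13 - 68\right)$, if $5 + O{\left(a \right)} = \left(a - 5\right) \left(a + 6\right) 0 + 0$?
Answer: $382250$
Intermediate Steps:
$O{\left(a \right)} = -5$ ($O{\left(a \right)} = -5 + \left(\left(a - 5\right) \left(a + 6\right) 0 + 0\right) = -5 + \left(\left(-5 + a\right) \left(6 + a\right) 0 + 0\right) = -5 + \left(\left(-5 + a\right) 0 + 0\right) = -5 + \left(0 + 0\right) = -5 + 0 = -5$)
$f = 1$ ($f = 1 \cdot 6 - 5 = 6 - 5 = 1$)
$\left(f + 138\right) \left(5 - 55\right) \left(13 - 68\right) = \left(1 + 138\right) \left(5 - 55\right) \left(13 - 68\right) = 139 \left(\left(-50\right) \left(-55\right)\right) = 139 \cdot 2750 = 382250$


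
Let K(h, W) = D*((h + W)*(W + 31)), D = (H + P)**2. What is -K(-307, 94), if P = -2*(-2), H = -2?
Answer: 106500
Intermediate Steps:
P = 4
D = 4 (D = (-2 + 4)**2 = 2**2 = 4)
K(h, W) = 4*(31 + W)*(W + h) (K(h, W) = 4*((h + W)*(W + 31)) = 4*((W + h)*(31 + W)) = 4*((31 + W)*(W + h)) = 4*(31 + W)*(W + h))
-K(-307, 94) = -(4*94**2 + 124*94 + 124*(-307) + 4*94*(-307)) = -(4*8836 + 11656 - 38068 - 115432) = -(35344 + 11656 - 38068 - 115432) = -1*(-106500) = 106500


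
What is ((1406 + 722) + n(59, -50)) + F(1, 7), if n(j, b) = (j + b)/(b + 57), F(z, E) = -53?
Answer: 14534/7 ≈ 2076.3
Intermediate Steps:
n(j, b) = (b + j)/(57 + b)
((1406 + 722) + n(59, -50)) + F(1, 7) = ((1406 + 722) + (-50 + 59)/(57 - 50)) - 53 = (2128 + 9/7) - 53 = 14905/7 - 53 = 14534/7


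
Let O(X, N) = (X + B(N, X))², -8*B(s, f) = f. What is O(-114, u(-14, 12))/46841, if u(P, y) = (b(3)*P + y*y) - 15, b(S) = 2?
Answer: 159201/749456 ≈ 0.21242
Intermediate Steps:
B(s, f) = -f/8
u(P, y) = -15 + y² + 2*P (u(P, y) = (2*P + y*y) - 15 = (2*P + y²) - 15 = (y² + 2*P) - 15 = -15 + y² + 2*P)
O(X, N) = 49*X²/64 (O(X, N) = (X - X/8)² = (7*X/8)² = 49*X²/64)
O(-114, u(-14, 12))/46841 = ((49/64)*(-114)²)/46841 = ((49/64)*12996)*(1/46841) = (159201/16)*(1/46841) = 159201/749456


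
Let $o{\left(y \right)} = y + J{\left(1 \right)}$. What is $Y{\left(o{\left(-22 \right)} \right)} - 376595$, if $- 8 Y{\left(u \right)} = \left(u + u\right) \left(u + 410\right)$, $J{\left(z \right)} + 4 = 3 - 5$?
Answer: $-373921$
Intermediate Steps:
$J{\left(z \right)} = -6$ ($J{\left(z \right)} = -4 + \left(3 - 5\right) = -4 - 2 = -6$)
$o{\left(y \right)} = -6 + y$ ($o{\left(y \right)} = y - 6 = -6 + y$)
$Y{\left(u \right)} = - \frac{u \left(410 + u\right)}{4}$ ($Y{\left(u \right)} = - \frac{\left(u + u\right) \left(u + 410\right)}{8} = - \frac{2 u \left(410 + u\right)}{8} = - \frac{u \left(410 + u\right)}{4}$)
$Y{\left(o{\left(-22 \right)} \right)} - 376595 = - \frac{\left(-6 - 22\right) \left(410 - 28\right)}{4} - 376595 = \left(- \frac{1}{4}\right) \left(-28\right) \left(410 - 28\right) - 376595 = \left(- \frac{1}{4}\right) \left(-28\right) 382 - 376595 = 2674 - 376595 = -373921$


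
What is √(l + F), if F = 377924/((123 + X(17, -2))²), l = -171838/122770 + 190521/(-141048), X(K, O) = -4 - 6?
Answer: √79315670054829427924290/54354453180 ≈ 5.1814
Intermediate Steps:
X(K, O) = -10
l = -2645981633/962025720 (l = -171838*1/122770 + 190521*(-1/141048) = -85919/61385 - 21169/15672 = -2645981633/962025720 ≈ -2.7504)
F = 377924/12769 (F = 377924/((123 - 10)²) = 377924/(113²) = 377924/12769 ≈ 29.597)
√(l + F) = √(-2645981633/962025720 + 377924/12769) = √(329786068733503/12284106418680) = √79315670054829427924290/54354453180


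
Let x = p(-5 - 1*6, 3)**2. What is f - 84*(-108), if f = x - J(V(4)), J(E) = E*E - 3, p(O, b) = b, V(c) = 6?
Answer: 9048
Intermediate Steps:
x = 9 (x = 3**2 = 9)
J(E) = -3 + E**2 (J(E) = E**2 - 3 = -3 + E**2)
f = -24 (f = 9 - (-3 + 6**2) = 9 - (-3 + 36) = 9 - 1*33 = 9 - 33 = -24)
f - 84*(-108) = -24 - 84*(-108) = -24 + 9072 = 9048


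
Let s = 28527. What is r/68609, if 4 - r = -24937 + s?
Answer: -3586/68609 ≈ -0.052267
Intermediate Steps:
r = -3586 (r = 4 - (-24937 + 28527) = 4 - 1*3590 = 4 - 3590 = -3586)
r/68609 = -3586/68609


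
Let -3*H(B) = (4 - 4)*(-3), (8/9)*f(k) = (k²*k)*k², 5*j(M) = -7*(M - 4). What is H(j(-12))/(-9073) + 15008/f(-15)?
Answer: -120064/6834375 ≈ -0.017568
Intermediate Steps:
j(M) = 28/5 - 7*M/5 (j(M) = (-7*(M - 4))/5 = (-7*(-4 + M))/5 = (28 - 7*M)/5 = 28/5 - 7*M/5)
f(k) = 9*k⁵/8 (f(k) = 9*((k²*k)*k²)/8 = 9*(k³*k²)/8 = 9*k⁵/8)
H(B) = 0 (H(B) = -(4 - 4)*(-3)/3 = -0*(-3) = -⅓*0 = 0)
H(j(-12))/(-9073) + 15008/f(-15) = 0/(-9073) + 15008/(((9/8)*(-15)⁵)) = 0*(-1/9073) + 15008/(((9/8)*(-759375))) = 0 + 15008/(-6834375/8) = 0 + 15008*(-8/6834375) = 0 - 120064/6834375 = -120064/6834375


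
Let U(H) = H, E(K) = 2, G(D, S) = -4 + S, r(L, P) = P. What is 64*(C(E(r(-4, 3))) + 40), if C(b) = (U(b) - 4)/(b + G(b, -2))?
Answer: 2592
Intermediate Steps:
C(b) = (-4 + b)/(-6 + b) (C(b) = (b - 4)/(b + (-4 - 2)) = (-4 + b)/(b - 6) = (-4 + b)/(-6 + b))
64*(C(E(r(-4, 3))) + 40) = 64*((-4 + 2)/(-6 + 2) + 40) = 64*(-2/(-4) + 40) = 64*(-¼*(-2) + 40) = 64*(½ + 40) = 64*(81/2) = 2592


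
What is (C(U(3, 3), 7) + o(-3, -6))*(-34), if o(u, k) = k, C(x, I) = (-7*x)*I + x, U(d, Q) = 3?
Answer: 5100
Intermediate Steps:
C(x, I) = x - 7*I*x (C(x, I) = -7*I*x + x = x - 7*I*x)
(C(U(3, 3), 7) + o(-3, -6))*(-34) = (3*(1 - 7*7) - 6)*(-34) = (3*(1 - 49) - 6)*(-34) = (3*(-48) - 6)*(-34) = (-144 - 6)*(-34) = -150*(-34) = 5100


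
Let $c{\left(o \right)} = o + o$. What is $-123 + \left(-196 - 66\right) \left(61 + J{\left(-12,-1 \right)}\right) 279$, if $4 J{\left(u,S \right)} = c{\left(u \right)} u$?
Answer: $-9722157$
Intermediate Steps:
$c{\left(o \right)} = 2 o$
$J{\left(u,S \right)} = \frac{u^{2}}{2}$ ($J{\left(u,S \right)} = \frac{2 u u}{4} = \frac{2 u^{2}}{4} = \frac{u^{2}}{2}$)
$-123 + \left(-196 - 66\right) \left(61 + J{\left(-12,-1 \right)}\right) 279 = -123 + \left(-196 - 66\right) \left(61 + \frac{\left(-12\right)^{2}}{2}\right) 279 = -123 + - 262 \left(61 + \frac{1}{2} \cdot 144\right) 279 = -123 + - 262 \left(61 + 72\right) 279 = -123 + \left(-262\right) 133 \cdot 279 = -123 - 9722034 = -9722157$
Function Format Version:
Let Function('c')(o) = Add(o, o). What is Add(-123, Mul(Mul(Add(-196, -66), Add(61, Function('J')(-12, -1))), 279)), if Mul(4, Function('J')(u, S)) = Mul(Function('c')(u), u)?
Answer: -9722157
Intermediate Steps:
Function('c')(o) = Mul(2, o)
Function('J')(u, S) = Mul(Rational(1, 2), Pow(u, 2)) (Function('J')(u, S) = Mul(Rational(1, 4), Mul(Mul(2, u), u)) = Mul(Rational(1, 4), Mul(2, Pow(u, 2))) = Mul(Rational(1, 2), Pow(u, 2)))
Add(-123, Mul(Mul(Add(-196, -66), Add(61, Function('J')(-12, -1))), 279)) = Add(-123, Mul(Mul(Add(-196, -66), Add(61, Mul(Rational(1, 2), Pow(-12, 2)))), 279)) = Add(-123, Mul(Mul(-262, Add(61, Mul(Rational(1, 2), 144))), 279)) = Add(-123, Mul(Mul(-262, Add(61, 72)), 279)) = Add(-123, Mul(Mul(-262, 133), 279)) = Add(-123, Mul(-34846, 279)) = Add(-123, -9722034) = -9722157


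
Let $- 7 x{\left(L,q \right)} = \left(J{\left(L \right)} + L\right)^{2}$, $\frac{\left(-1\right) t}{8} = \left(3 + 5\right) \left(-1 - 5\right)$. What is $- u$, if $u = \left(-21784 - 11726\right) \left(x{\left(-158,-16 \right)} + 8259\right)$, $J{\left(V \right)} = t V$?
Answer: $-17713534817910$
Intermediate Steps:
$t = 384$ ($t = - 8 \left(3 + 5\right) \left(-1 - 5\right) = - 8 \cdot 8 \left(-6\right) = \left(-8\right) \left(-48\right) = 384$)
$J{\left(V \right)} = 384 V$
$x{\left(L,q \right)} = - 21175 L^{2}$ ($x{\left(L,q \right)} = - \frac{\left(384 L + L\right)^{2}}{7} = - \frac{\left(385 L\right)^{2}}{7} = - \frac{148225 L^{2}}{7} = - 21175 L^{2}$)
$u = 17713534817910$ ($u = \left(-21784 - 11726\right) \left(- 21175 \left(-158\right)^{2} + 8259\right) = - 33510 \left(\left(-21175\right) 24964 + 8259\right) = - 33510 \left(-528612700 + 8259\right) = \left(-33510\right) \left(-528604441\right) = 17713534817910$)
$- u = \left(-1\right) 17713534817910 = -17713534817910$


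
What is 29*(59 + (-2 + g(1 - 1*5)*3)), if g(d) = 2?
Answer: 1827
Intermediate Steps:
29*(59 + (-2 + g(1 - 1*5)*3)) = 29*(59 + (-2 + 2*3)) = 29*(59 + (-2 + 6)) = 29*(59 + 4) = 29*63 = 1827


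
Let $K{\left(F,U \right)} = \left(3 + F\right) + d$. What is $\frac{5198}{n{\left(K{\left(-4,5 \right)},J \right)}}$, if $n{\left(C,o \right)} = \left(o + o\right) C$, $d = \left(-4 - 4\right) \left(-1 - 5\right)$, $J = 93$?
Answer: $\frac{2599}{4371} \approx 0.5946$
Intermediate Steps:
$d = 48$ ($d = \left(-8\right) \left(-6\right) = 48$)
$K{\left(F,U \right)} = 51 + F$ ($K{\left(F,U \right)} = \left(3 + F\right) + 48 = 51 + F$)
$n{\left(C,o \right)} = 2 C o$ ($n{\left(C,o \right)} = 2 o C = 2 C o$)
$\frac{5198}{n{\left(K{\left(-4,5 \right)},J \right)}} = \frac{5198}{2 \left(51 - 4\right) 93} = \frac{5198}{2 \cdot 47 \cdot 93} = \frac{5198}{8742} = 5198 \cdot \frac{1}{8742} = \frac{2599}{4371}$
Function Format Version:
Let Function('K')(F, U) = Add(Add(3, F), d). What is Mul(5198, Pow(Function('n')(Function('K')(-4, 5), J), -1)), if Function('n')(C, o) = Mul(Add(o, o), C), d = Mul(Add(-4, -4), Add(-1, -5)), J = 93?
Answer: Rational(2599, 4371) ≈ 0.59460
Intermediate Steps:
d = 48 (d = Mul(-8, -6) = 48)
Function('K')(F, U) = Add(51, F) (Function('K')(F, U) = Add(Add(3, F), 48) = Add(51, F))
Function('n')(C, o) = Mul(2, C, o) (Function('n')(C, o) = Mul(Mul(2, o), C) = Mul(2, C, o))
Mul(5198, Pow(Function('n')(Function('K')(-4, 5), J), -1)) = Mul(5198, Pow(Mul(2, Add(51, -4), 93), -1)) = Mul(5198, Pow(Mul(2, 47, 93), -1)) = Mul(5198, Pow(8742, -1)) = Mul(5198, Rational(1, 8742)) = Rational(2599, 4371)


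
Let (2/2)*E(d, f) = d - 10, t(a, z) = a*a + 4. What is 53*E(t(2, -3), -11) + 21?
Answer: -85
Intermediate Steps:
t(a, z) = 4 + a² (t(a, z) = a² + 4 = 4 + a²)
E(d, f) = -10 + d (E(d, f) = d - 10 = -10 + d)
53*E(t(2, -3), -11) + 21 = 53*(-10 + (4 + 2²)) + 21 = 53*(-10 + (4 + 4)) + 21 = 53*(-10 + 8) + 21 = 53*(-2) + 21 = -106 + 21 = -85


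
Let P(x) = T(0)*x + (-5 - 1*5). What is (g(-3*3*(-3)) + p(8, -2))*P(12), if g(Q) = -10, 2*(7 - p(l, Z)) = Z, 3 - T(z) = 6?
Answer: 92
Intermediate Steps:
T(z) = -3 (T(z) = 3 - 1*6 = 3 - 6 = -3)
p(l, Z) = 7 - Z/2
P(x) = -10 - 3*x (P(x) = -3*x + (-5 - 1*5) = -3*x + (-5 - 5) = -3*x - 10 = -10 - 3*x)
(g(-3*3*(-3)) + p(8, -2))*P(12) = (-10 + (7 - ½*(-2)))*(-10 - 3*12) = (-10 + (7 + 1))*(-10 - 36) = (-10 + 8)*(-46) = -2*(-46) = 92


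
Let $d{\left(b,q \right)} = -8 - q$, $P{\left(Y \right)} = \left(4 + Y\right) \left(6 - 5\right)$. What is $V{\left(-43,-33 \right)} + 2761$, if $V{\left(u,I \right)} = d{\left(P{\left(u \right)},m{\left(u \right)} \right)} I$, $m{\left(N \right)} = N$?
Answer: $1606$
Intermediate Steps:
$P{\left(Y \right)} = 4 + Y$ ($P{\left(Y \right)} = \left(4 + Y\right) 1 = 4 + Y$)
$V{\left(u,I \right)} = I \left(-8 - u\right)$ ($V{\left(u,I \right)} = \left(-8 - u\right) I = I \left(-8 - u\right)$)
$V{\left(-43,-33 \right)} + 2761 = \left(-1\right) \left(-33\right) \left(8 - 43\right) + 2761 = \left(-1\right) \left(-33\right) \left(-35\right) + 2761 = -1155 + 2761 = 1606$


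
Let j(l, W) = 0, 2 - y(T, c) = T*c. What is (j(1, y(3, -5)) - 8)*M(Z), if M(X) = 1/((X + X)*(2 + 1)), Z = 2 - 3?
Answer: 4/3 ≈ 1.3333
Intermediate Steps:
y(T, c) = 2 - T*c
Z = -1
M(X) = 1/(6*X) (M(X) = 1/((2*X)*3) = 1/(6*X))
(j(1, y(3, -5)) - 8)*M(Z) = (0 - 8)*((⅙)/(-1)) = -4*(-1)/3 = -8*(-⅙) = 4/3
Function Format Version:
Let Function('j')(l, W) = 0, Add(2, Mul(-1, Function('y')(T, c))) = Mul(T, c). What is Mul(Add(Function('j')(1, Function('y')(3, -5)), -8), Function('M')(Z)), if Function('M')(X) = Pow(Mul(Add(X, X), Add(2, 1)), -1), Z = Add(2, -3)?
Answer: Rational(4, 3) ≈ 1.3333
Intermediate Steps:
Function('y')(T, c) = Add(2, Mul(-1, T, c)) (Function('y')(T, c) = Add(2, Mul(-1, Mul(T, c))) = Add(2, Mul(-1, T, c)))
Z = -1
Function('M')(X) = Mul(Rational(1, 6), Pow(X, -1)) (Function('M')(X) = Pow(Mul(Mul(2, X), 3), -1) = Pow(Mul(6, X), -1) = Mul(Rational(1, 6), Pow(X, -1)))
Mul(Add(Function('j')(1, Function('y')(3, -5)), -8), Function('M')(Z)) = Mul(Add(0, -8), Mul(Rational(1, 6), Pow(-1, -1))) = Mul(-8, Mul(Rational(1, 6), -1)) = Mul(-8, Rational(-1, 6)) = Rational(4, 3)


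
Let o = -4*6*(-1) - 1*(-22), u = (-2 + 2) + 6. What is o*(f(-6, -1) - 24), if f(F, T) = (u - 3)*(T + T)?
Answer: -1380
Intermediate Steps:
u = 6 (u = 0 + 6 = 6)
f(F, T) = 6*T (f(F, T) = (6 - 3)*(T + T) = 3*(2*T) = 6*T)
o = 46 (o = -24*(-1) + 22 = 24 + 22 = 46)
o*(f(-6, -1) - 24) = 46*(6*(-1) - 24) = 46*(-6 - 24) = 46*(-30) = -1380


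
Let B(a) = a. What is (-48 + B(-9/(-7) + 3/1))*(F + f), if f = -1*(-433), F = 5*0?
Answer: -132498/7 ≈ -18928.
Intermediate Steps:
F = 0
f = 433
(-48 + B(-9/(-7) + 3/1))*(F + f) = (-48 + (-9/(-7) + 3/1))*(0 + 433) = (-48 + (-9*(-⅐) + 3*1))*433 = (-48 + (9/7 + 3))*433 = (-48 + 30/7)*433 = -306/7*433 = -132498/7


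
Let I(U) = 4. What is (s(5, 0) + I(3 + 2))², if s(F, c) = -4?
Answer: 0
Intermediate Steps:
(s(5, 0) + I(3 + 2))² = (-4 + 4)² = 0² = 0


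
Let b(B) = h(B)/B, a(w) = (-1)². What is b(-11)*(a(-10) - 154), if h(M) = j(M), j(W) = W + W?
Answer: -306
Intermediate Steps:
j(W) = 2*W
a(w) = 1
h(M) = 2*M
b(B) = 2 (b(B) = (2*B)/B = 2)
b(-11)*(a(-10) - 154) = 2*(1 - 154) = 2*(-153) = -306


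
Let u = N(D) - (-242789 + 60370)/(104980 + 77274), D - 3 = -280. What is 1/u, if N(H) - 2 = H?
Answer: -182254/49937431 ≈ -0.0036496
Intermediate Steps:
D = -277 (D = 3 - 280 = -277)
N(H) = 2 + H
u = -49937431/182254 (u = (2 - 277) - (-242789 + 60370)/(104980 + 77274) = -275 - (-182419)/182254 = -275 - 1*(-182419/182254) = -275 + 182419/182254 = -49937431/182254 ≈ -274.00)
1/u = 1/(-49937431/182254) = -182254/49937431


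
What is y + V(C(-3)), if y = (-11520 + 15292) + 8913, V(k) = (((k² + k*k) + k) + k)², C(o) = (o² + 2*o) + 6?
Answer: 45085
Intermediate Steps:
C(o) = 6 + o² + 2*o
V(k) = (2*k + 2*k²)² (V(k) = (((k² + k²) + k) + k)² = ((2*k² + k) + k)² = ((k + 2*k²) + k)² = (2*k + 2*k²)²)
y = 12685 (y = 3772 + 8913 = 12685)
y + V(C(-3)) = 12685 + 4*(6 + (-3)² + 2*(-3))²*(1 + (6 + (-3)² + 2*(-3)))² = 12685 + 4*(6 + 9 - 6)²*(1 + (6 + 9 - 6))² = 12685 + 4*9²*(1 + 9)² = 12685 + 4*81*10² = 12685 + 4*81*100 = 12685 + 32400 = 45085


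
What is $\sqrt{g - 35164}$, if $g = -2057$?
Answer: $i \sqrt{37221} \approx 192.93 i$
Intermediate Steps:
$\sqrt{g - 35164} = \sqrt{-2057 - 35164} = \sqrt{-37221} = i \sqrt{37221}$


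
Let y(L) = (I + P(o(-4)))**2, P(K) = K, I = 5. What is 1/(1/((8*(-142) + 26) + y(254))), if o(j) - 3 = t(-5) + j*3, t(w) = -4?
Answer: -1046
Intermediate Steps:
o(j) = -1 + 3*j (o(j) = 3 + (-4 + j*3) = 3 + (-4 + 3*j) = -1 + 3*j)
y(L) = 64 (y(L) = (5 + (-1 + 3*(-4)))**2 = (5 + (-1 - 12))**2 = (5 - 13)**2 = (-8)**2 = 64)
1/(1/((8*(-142) + 26) + y(254))) = 1/(1/((8*(-142) + 26) + 64)) = 1/(1/((-1136 + 26) + 64)) = 1/(1/(-1110 + 64)) = 1/(1/(-1046)) = 1/(-1/1046) = -1046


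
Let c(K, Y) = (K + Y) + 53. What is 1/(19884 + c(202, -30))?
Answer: 1/20109 ≈ 4.9729e-5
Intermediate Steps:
c(K, Y) = 53 + K + Y
1/(19884 + c(202, -30)) = 1/(19884 + (53 + 202 - 30)) = 1/(19884 + 225) = 1/20109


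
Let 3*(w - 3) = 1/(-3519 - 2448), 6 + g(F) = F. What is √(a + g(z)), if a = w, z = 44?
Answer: 2*√40550185/1989 ≈ 6.4031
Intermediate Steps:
g(F) = -6 + F
w = 53702/17901 (w = 3 + 1/(3*(-3519 - 2448)) = 3 + (⅓)/(-5967) = 3 + (⅓)*(-1/5967) = 3 - 1/17901 = 53702/17901 ≈ 2.9999)
a = 53702/17901 ≈ 2.9999
√(a + g(z)) = √(53702/17901 + (-6 + 44)) = √(53702/17901 + 38) = √(733940/17901) = 2*√40550185/1989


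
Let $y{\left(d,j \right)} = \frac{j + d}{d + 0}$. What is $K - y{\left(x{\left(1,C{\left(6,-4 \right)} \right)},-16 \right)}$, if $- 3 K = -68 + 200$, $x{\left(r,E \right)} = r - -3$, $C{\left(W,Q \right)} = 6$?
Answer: $-41$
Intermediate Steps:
$x{\left(r,E \right)} = 3 + r$ ($x{\left(r,E \right)} = r + 3 = 3 + r$)
$y{\left(d,j \right)} = \frac{d + j}{d}$
$K = -44$ ($K = - \frac{-68 + 200}{3} = \left(- \frac{1}{3}\right) 132 = -44$)
$K - y{\left(x{\left(1,C{\left(6,-4 \right)} \right)},-16 \right)} = -44 - \frac{\left(3 + 1\right) - 16}{3 + 1} = -44 - \frac{4 - 16}{4} = -44 - \frac{1}{4} \left(-12\right) = -44 - -3 = -44 + 3 = -41$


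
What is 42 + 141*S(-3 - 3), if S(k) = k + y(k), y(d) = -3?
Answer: -1227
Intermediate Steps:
S(k) = -3 + k (S(k) = k - 3 = -3 + k)
42 + 141*S(-3 - 3) = 42 + 141*(-3 + (-3 - 3)) = 42 + 141*(-3 - 6) = 42 + 141*(-9) = 42 - 1269 = -1227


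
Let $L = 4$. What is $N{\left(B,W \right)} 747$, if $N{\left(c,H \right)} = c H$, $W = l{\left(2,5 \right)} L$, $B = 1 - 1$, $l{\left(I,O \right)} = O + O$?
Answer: $0$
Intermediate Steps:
$l{\left(I,O \right)} = 2 O$
$B = 0$ ($B = 1 - 1 = 0$)
$W = 40$ ($W = 2 \cdot 5 \cdot 4 = 10 \cdot 4 = 40$)
$N{\left(c,H \right)} = H c$
$N{\left(B,W \right)} 747 = 40 \cdot 0 \cdot 747 = 0 \cdot 747 = 0$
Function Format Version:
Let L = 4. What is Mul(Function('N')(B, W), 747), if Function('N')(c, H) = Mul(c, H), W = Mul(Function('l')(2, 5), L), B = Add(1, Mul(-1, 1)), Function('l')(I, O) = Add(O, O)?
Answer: 0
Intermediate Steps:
Function('l')(I, O) = Mul(2, O)
B = 0 (B = Add(1, -1) = 0)
W = 40 (W = Mul(Mul(2, 5), 4) = Mul(10, 4) = 40)
Function('N')(c, H) = Mul(H, c)
Mul(Function('N')(B, W), 747) = Mul(Mul(40, 0), 747) = Mul(0, 747) = 0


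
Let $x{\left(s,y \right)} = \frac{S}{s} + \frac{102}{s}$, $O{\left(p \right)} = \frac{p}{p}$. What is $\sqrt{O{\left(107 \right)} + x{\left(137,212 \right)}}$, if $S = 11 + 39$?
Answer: $\frac{17 \sqrt{137}}{137} \approx 1.4524$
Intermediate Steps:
$S = 50$
$O{\left(p \right)} = 1$
$x{\left(s,y \right)} = \frac{152}{s}$ ($x{\left(s,y \right)} = \frac{50}{s} + \frac{102}{s} = \frac{152}{s}$)
$\sqrt{O{\left(107 \right)} + x{\left(137,212 \right)}} = \sqrt{1 + \frac{152}{137}} = \sqrt{\frac{289}{137}} = \frac{17 \sqrt{137}}{137}$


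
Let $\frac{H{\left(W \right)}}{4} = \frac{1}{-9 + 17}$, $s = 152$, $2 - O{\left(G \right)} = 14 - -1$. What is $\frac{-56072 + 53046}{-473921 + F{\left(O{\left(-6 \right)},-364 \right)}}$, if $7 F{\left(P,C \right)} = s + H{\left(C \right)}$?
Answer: $\frac{42364}{6634589} \approx 0.0063853$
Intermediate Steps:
$O{\left(G \right)} = -13$ ($O{\left(G \right)} = 2 - \left(14 - -1\right) = 2 - \left(14 + 1\right) = 2 - 15 = -13$)
$H{\left(W \right)} = \frac{1}{2}$ ($H{\left(W \right)} = \frac{4}{-9 + 17} = \frac{4}{8} = 4 \cdot \frac{1}{8} = \frac{1}{2}$)
$F{\left(P,C \right)} = \frac{305}{14}$ ($F{\left(P,C \right)} = \frac{152 + \frac{1}{2}}{7} = \frac{1}{7} \cdot \frac{305}{2} = \frac{305}{14}$)
$\frac{-56072 + 53046}{-473921 + F{\left(O{\left(-6 \right)},-364 \right)}} = \frac{-56072 + 53046}{-473921 + \frac{305}{14}} = - \frac{3026}{- \frac{6634589}{14}} = \left(-3026\right) \left(- \frac{14}{6634589}\right) = \frac{42364}{6634589}$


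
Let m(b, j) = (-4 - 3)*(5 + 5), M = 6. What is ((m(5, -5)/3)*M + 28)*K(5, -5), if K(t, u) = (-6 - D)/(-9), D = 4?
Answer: -1120/9 ≈ -124.44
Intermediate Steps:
m(b, j) = -70 (m(b, j) = -7*10 = -70)
K(t, u) = 10/9 (K(t, u) = (-6 - 1*4)/(-9) = (-6 - 4)*(-⅑) = -10*(-⅑) = 10/9)
((m(5, -5)/3)*M + 28)*K(5, -5) = (-70/3*6 + 28)*(10/9) = (-140 + 28)*(10/9) = -112*10/9 = -1120/9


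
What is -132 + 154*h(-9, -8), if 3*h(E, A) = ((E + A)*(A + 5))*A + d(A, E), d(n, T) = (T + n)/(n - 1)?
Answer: -566434/27 ≈ -20979.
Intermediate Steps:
d(n, T) = (T + n)/(-1 + n)
h(E, A) = (A + E)/(3*(-1 + A)) + A*(5 + A)*(A + E)/3 (h(E, A) = (((E + A)*(A + 5))*A + (E + A)/(-1 + A))/3 = (((A + E)*(5 + A))*A + (A + E)/(-1 + A))/3 = (((5 + A)*(A + E))*A + (A + E)/(-1 + A))/3 = (A*(5 + A)*(A + E) + (A + E)/(-1 + A))/3 = ((A + E)/(-1 + A) + A*(5 + A)*(A + E))/3 = (A + E)/(3*(-1 + A)) + A*(5 + A)*(A + E)/3)
-132 + 154*h(-9, -8) = -132 + 154*((-8 - 9 - 8*(-1 - 8)*((-8)**2 + 5*(-8) + 5*(-9) - 8*(-9)))/(3*(-1 - 8))) = -132 + 154*((1/3)*(-8 - 9 - 8*(-9)*(64 - 40 - 45 + 72))/(-9)) = -132 + 154*((1/3)*(-1/9)*(-8 - 9 - 8*(-9)*51)) = -132 + 154*((1/3)*(-1/9)*(-8 - 9 + 3672)) = -132 + 154*((1/3)*(-1/9)*3655) = -132 + 154*(-3655/27) = -132 - 562870/27 = -566434/27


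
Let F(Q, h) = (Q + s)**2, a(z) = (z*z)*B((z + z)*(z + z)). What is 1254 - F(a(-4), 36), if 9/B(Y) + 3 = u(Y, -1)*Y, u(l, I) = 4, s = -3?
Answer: 79889061/64009 ≈ 1248.1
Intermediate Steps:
B(Y) = 9/(-3 + 4*Y)
a(z) = 9*z**2/(-3 + 16*z**2) (a(z) = (z*z)*(9/(-3 + 4*((z + z)*(z + z)))) = z**2*(9/(-3 + 4*((2*z)*(2*z)))) = z**2*(9/(-3 + 4*(4*z**2))) = z**2*(9/(-3 + 16*z**2)) = 9*z**2/(-3 + 16*z**2))
F(Q, h) = (-3 + Q)**2 (F(Q, h) = (Q - 3)**2 = (-3 + Q)**2)
1254 - F(a(-4), 36) = 1254 - (-3 + 9*(-4)**2/(-3 + 16*(-4)**2))**2 = 1254 - (-3 + 9*16/(-3 + 16*16))**2 = 1254 - (-3 + 9*16/(-3 + 256))**2 = 1254 - (-3 + 9*16/253)**2 = 1254 - (-3 + 9*16*(1/253))**2 = 1254 - (-3 + 144/253)**2 = 1254 - (-615/253)**2 = 1254 - 1*378225/64009 = 1254 - 378225/64009 = 79889061/64009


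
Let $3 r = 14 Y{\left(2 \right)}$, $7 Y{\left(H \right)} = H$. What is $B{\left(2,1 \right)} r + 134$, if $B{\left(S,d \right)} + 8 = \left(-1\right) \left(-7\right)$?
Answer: $\frac{398}{3} \approx 132.67$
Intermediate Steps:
$Y{\left(H \right)} = \frac{H}{7}$
$B{\left(S,d \right)} = -1$ ($B{\left(S,d \right)} = -8 - -7 = -8 + 7 = -1$)
$r = \frac{4}{3}$ ($r = \frac{14 \cdot \frac{1}{7} \cdot 2}{3} = \frac{14 \cdot \frac{2}{7}}{3} = \frac{1}{3} \cdot 4 = \frac{4}{3} \approx 1.3333$)
$B{\left(2,1 \right)} r + 134 = \left(-1\right) \frac{4}{3} + 134 = - \frac{4}{3} + 134 = \frac{398}{3}$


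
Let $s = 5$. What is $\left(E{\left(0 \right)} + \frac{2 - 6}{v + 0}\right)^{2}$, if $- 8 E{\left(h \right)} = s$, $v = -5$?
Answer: $\frac{49}{1600} \approx 0.030625$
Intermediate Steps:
$E{\left(h \right)} = - \frac{5}{8}$ ($E{\left(h \right)} = \left(- \frac{1}{8}\right) 5 = - \frac{5}{8}$)
$\left(E{\left(0 \right)} + \frac{2 - 6}{v + 0}\right)^{2} = \left(- \frac{5}{8} + \frac{2 - 6}{-5 + 0}\right)^{2} = \left(- \frac{5}{8} - \frac{4}{-5}\right)^{2} = \left(- \frac{5}{8} - - \frac{4}{5}\right)^{2} = \left(- \frac{5}{8} + \frac{4}{5}\right)^{2} = \left(\frac{7}{40}\right)^{2} = \frac{49}{1600}$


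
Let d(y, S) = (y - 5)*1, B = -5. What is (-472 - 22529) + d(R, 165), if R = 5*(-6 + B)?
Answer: -23061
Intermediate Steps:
R = -55 (R = 5*(-6 - 5) = 5*(-11) = -55)
d(y, S) = -5 + y (d(y, S) = (-5 + y)*1 = -5 + y)
(-472 - 22529) + d(R, 165) = (-472 - 22529) + (-5 - 55) = -23001 - 60 = -23061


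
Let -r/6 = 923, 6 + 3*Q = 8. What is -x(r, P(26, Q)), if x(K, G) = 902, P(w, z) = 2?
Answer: -902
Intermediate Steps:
Q = 2/3 (Q = -2 + (1/3)*8 = -2 + 8/3 = 2/3 ≈ 0.66667)
r = -5538 (r = -6*923 = -5538)
-x(r, P(26, Q)) = -1*902 = -902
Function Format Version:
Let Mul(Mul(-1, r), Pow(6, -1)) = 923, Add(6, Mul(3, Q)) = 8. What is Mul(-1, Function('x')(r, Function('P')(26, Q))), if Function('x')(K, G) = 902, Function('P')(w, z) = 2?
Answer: -902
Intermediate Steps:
Q = Rational(2, 3) (Q = Add(-2, Mul(Rational(1, 3), 8)) = Add(-2, Rational(8, 3)) = Rational(2, 3) ≈ 0.66667)
r = -5538 (r = Mul(-6, 923) = -5538)
Mul(-1, Function('x')(r, Function('P')(26, Q))) = Mul(-1, 902) = -902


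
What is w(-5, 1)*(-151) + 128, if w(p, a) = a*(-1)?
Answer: 279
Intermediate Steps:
w(p, a) = -a
w(-5, 1)*(-151) + 128 = -1*1*(-151) + 128 = -1*(-151) + 128 = 151 + 128 = 279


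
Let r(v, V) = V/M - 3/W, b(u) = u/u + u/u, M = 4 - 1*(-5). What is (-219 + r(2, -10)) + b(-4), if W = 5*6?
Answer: -19639/90 ≈ -218.21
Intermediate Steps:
M = 9 (M = 4 + 5 = 9)
b(u) = 2 (b(u) = 1 + 1 = 2)
W = 30
r(v, V) = -⅒ + V/9 (r(v, V) = V/9 - 3/30 = V*(⅑) - 3*1/30 = V/9 - ⅒ = -⅒ + V/9)
(-219 + r(2, -10)) + b(-4) = (-219 + (-⅒ + (⅑)*(-10))) + 2 = (-219 + (-⅒ - 10/9)) + 2 = (-219 - 109/90) + 2 = -19819/90 + 2 = -19639/90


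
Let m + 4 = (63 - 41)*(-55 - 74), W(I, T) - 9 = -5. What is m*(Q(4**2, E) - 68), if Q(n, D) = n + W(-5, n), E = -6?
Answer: 136416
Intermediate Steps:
W(I, T) = 4 (W(I, T) = 9 - 5 = 4)
m = -2842 (m = -4 + (63 - 41)*(-55 - 74) = -4 + 22*(-129) = -4 - 2838 = -2842)
Q(n, D) = 4 + n (Q(n, D) = n + 4 = 4 + n)
m*(Q(4**2, E) - 68) = -2842*((4 + 4**2) - 68) = -2842*((4 + 16) - 68) = -2842*(20 - 68) = -2842*(-48) = 136416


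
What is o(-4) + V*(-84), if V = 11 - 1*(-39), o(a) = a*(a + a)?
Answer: -4168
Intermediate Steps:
o(a) = 2*a² (o(a) = a*(2*a) = 2*a²)
V = 50 (V = 11 + 39 = 50)
o(-4) + V*(-84) = 2*(-4)² + 50*(-84) = 2*16 - 4200 = 32 - 4200 = -4168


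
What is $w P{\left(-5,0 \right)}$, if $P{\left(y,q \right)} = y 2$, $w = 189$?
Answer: $-1890$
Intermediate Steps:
$P{\left(y,q \right)} = 2 y$
$w P{\left(-5,0 \right)} = 189 \cdot 2 \left(-5\right) = 189 \left(-10\right) = -1890$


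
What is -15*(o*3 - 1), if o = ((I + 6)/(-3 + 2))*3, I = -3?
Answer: 420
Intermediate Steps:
o = -9 (o = ((-3 + 6)/(-3 + 2))*3 = (3/(-1))*3 = (3*(-1))*3 = -3*3 = -9)
-15*(o*3 - 1) = -15*(-9*3 - 1) = -15*(-27 - 1) = -15*(-28) = 420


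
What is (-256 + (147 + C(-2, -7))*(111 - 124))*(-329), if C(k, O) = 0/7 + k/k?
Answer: 717220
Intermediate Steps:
C(k, O) = 1 (C(k, O) = 0*(⅐) + 1 = 0 + 1 = 1)
(-256 + (147 + C(-2, -7))*(111 - 124))*(-329) = (-256 + (147 + 1)*(111 - 124))*(-329) = (-256 + 148*(-13))*(-329) = (-256 - 1924)*(-329) = -2180*(-329) = 717220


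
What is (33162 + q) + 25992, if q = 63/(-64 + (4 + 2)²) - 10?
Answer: 236567/4 ≈ 59142.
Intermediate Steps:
q = -49/4 (q = 63/(-64 + 6²) - 10 = 63/(-64 + 36) - 10 = 63/(-28) - 10 = 63*(-1/28) - 10 = -9/4 - 10 = -49/4 ≈ -12.250)
(33162 + q) + 25992 = (33162 - 49/4) + 25992 = 132599/4 + 25992 = 236567/4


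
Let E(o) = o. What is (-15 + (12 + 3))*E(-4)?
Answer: 0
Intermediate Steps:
(-15 + (12 + 3))*E(-4) = (-15 + (12 + 3))*(-4) = (-15 + 15)*(-4) = 0*(-4) = 0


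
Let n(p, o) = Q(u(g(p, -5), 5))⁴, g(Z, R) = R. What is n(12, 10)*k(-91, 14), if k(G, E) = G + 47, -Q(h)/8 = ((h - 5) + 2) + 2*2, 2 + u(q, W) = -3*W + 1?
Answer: -9123840000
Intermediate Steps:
u(q, W) = -1 - 3*W (u(q, W) = -2 + (-3*W + 1) = -2 + (1 - 3*W) = -1 - 3*W)
Q(h) = -8 - 8*h (Q(h) = -8*(((h - 5) + 2) + 2*2) = -8*(((-5 + h) + 2) + 4) = -8*((-3 + h) + 4) = -8*(1 + h) = -8 - 8*h)
k(G, E) = 47 + G
n(p, o) = 207360000 (n(p, o) = (-8 - 8*(-1 - 3*5))⁴ = (-8 - 8*(-1 - 15))⁴ = (-8 - 8*(-16))⁴ = (-8 + 128)⁴ = 120⁴ = 207360000)
n(12, 10)*k(-91, 14) = 207360000*(47 - 91) = 207360000*(-44) = -9123840000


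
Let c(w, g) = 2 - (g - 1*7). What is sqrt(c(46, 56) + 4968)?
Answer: sqrt(4921) ≈ 70.150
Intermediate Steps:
c(w, g) = 9 - g (c(w, g) = 2 - (g - 7) = 2 - (-7 + g) = 2 + (7 - g) = 9 - g)
sqrt(c(46, 56) + 4968) = sqrt((9 - 1*56) + 4968) = sqrt((9 - 56) + 4968) = sqrt(-47 + 4968) = sqrt(4921)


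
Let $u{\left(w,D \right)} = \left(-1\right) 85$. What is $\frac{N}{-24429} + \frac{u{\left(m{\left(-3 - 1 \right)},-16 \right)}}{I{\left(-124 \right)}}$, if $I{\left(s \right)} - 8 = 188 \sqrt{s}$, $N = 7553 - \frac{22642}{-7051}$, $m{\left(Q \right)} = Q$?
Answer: $\frac{5 \left(- 1335523048 \sqrt{31} + 1004492365 i\right)}{459330344 \left(- i + 47 \sqrt{31}\right)} \approx -0.30947 + 0.040602 i$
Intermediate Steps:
$N = \frac{53278845}{7051}$ ($N = 7553 - 22642 \left(- \frac{1}{7051}\right) = 7553 - - \frac{22642}{7051} = 7553 + \frac{22642}{7051} = \frac{53278845}{7051} \approx 7556.2$)
$u{\left(w,D \right)} = -85$
$I{\left(s \right)} = 8 + 188 \sqrt{s}$
$\frac{N}{-24429} + \frac{u{\left(m{\left(-3 - 1 \right)},-16 \right)}}{I{\left(-124 \right)}} = \frac{53278845}{7051 \left(-24429\right)} - \frac{85}{8 + 188 \sqrt{-124}} = \frac{53278845}{7051} \left(- \frac{1}{24429}\right) - \frac{85}{8 + 188 \cdot 2 i \sqrt{31}} = - \frac{17759615}{57416293} - \frac{85}{8 + 376 i \sqrt{31}}$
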